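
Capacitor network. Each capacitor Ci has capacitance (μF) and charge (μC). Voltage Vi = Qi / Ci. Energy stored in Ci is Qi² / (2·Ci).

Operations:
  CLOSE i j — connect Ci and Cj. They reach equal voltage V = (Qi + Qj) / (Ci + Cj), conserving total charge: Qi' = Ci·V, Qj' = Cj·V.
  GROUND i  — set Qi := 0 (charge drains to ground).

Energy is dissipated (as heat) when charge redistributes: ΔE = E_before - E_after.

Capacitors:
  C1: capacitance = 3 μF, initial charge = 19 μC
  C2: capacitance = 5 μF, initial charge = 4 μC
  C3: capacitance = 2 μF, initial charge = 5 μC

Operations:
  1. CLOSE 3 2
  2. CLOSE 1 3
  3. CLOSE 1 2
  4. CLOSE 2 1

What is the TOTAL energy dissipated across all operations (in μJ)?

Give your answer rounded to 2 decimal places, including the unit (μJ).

Initial: C1(3μF, Q=19μC, V=6.33V), C2(5μF, Q=4μC, V=0.80V), C3(2μF, Q=5μC, V=2.50V)
Op 1: CLOSE 3-2: Q_total=9.00, C_total=7.00, V=1.29; Q3=2.57, Q2=6.43; dissipated=2.064
Op 2: CLOSE 1-3: Q_total=21.57, C_total=5.00, V=4.31; Q1=12.94, Q3=8.63; dissipated=15.287
Op 3: CLOSE 1-2: Q_total=19.37, C_total=8.00, V=2.42; Q1=7.26, Q2=12.11; dissipated=8.599
Op 4: CLOSE 2-1: Q_total=19.37, C_total=8.00, V=2.42; Q2=12.11, Q1=7.26; dissipated=0.000
Total dissipated: 25.950 μJ

Answer: 25.95 μJ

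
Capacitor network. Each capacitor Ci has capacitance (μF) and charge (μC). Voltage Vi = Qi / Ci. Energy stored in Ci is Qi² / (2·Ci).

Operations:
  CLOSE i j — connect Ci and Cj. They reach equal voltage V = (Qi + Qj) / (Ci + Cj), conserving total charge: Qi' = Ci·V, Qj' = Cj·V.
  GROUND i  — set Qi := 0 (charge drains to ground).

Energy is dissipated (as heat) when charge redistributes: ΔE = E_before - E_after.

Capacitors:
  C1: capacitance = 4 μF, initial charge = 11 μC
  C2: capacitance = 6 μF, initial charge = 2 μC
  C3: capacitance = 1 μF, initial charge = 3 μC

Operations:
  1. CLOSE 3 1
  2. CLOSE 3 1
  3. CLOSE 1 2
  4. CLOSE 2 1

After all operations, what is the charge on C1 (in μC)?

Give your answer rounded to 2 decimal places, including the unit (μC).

Initial: C1(4μF, Q=11μC, V=2.75V), C2(6μF, Q=2μC, V=0.33V), C3(1μF, Q=3μC, V=3.00V)
Op 1: CLOSE 3-1: Q_total=14.00, C_total=5.00, V=2.80; Q3=2.80, Q1=11.20; dissipated=0.025
Op 2: CLOSE 3-1: Q_total=14.00, C_total=5.00, V=2.80; Q3=2.80, Q1=11.20; dissipated=0.000
Op 3: CLOSE 1-2: Q_total=13.20, C_total=10.00, V=1.32; Q1=5.28, Q2=7.92; dissipated=7.301
Op 4: CLOSE 2-1: Q_total=13.20, C_total=10.00, V=1.32; Q2=7.92, Q1=5.28; dissipated=0.000
Final charges: Q1=5.28, Q2=7.92, Q3=2.80

Answer: 5.28 μC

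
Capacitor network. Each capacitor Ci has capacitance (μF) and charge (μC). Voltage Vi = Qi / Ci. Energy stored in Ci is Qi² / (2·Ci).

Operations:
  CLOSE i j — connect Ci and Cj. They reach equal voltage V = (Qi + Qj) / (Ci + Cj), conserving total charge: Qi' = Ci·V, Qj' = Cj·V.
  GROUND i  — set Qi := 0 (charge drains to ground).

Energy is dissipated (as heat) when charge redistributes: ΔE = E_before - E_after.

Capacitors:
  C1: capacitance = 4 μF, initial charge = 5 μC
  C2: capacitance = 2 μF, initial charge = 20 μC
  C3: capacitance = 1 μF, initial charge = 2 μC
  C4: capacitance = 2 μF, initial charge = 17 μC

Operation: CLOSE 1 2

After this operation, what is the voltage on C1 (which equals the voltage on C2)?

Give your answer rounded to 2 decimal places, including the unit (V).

Initial: C1(4μF, Q=5μC, V=1.25V), C2(2μF, Q=20μC, V=10.00V), C3(1μF, Q=2μC, V=2.00V), C4(2μF, Q=17μC, V=8.50V)
Op 1: CLOSE 1-2: Q_total=25.00, C_total=6.00, V=4.17; Q1=16.67, Q2=8.33; dissipated=51.042

Answer: 4.17 V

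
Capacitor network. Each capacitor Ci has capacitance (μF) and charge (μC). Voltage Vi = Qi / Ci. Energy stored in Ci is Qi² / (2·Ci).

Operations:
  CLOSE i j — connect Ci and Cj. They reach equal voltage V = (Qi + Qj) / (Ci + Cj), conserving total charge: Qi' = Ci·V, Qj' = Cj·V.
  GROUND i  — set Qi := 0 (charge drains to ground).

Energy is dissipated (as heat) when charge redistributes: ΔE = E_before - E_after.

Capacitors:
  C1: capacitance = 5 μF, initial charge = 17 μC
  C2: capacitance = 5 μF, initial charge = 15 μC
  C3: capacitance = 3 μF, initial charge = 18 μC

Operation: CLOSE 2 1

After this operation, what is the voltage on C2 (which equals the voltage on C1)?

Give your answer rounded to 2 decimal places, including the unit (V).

Initial: C1(5μF, Q=17μC, V=3.40V), C2(5μF, Q=15μC, V=3.00V), C3(3μF, Q=18μC, V=6.00V)
Op 1: CLOSE 2-1: Q_total=32.00, C_total=10.00, V=3.20; Q2=16.00, Q1=16.00; dissipated=0.200

Answer: 3.20 V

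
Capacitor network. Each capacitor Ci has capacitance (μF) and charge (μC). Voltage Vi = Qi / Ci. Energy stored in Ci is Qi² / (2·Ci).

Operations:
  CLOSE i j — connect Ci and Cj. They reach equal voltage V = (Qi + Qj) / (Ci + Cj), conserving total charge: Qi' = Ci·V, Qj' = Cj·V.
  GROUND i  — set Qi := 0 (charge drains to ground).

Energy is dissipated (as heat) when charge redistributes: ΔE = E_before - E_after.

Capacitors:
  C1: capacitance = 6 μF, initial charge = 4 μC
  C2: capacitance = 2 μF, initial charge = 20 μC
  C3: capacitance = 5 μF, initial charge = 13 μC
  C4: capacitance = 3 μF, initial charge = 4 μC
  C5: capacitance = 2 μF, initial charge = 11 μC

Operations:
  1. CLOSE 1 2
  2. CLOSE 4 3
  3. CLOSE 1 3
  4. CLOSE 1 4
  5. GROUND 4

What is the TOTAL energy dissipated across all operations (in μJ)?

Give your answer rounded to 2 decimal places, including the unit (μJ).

Answer: 77.06 μJ

Derivation:
Initial: C1(6μF, Q=4μC, V=0.67V), C2(2μF, Q=20μC, V=10.00V), C3(5μF, Q=13μC, V=2.60V), C4(3μF, Q=4μC, V=1.33V), C5(2μF, Q=11μC, V=5.50V)
Op 1: CLOSE 1-2: Q_total=24.00, C_total=8.00, V=3.00; Q1=18.00, Q2=6.00; dissipated=65.333
Op 2: CLOSE 4-3: Q_total=17.00, C_total=8.00, V=2.12; Q4=6.38, Q3=10.62; dissipated=1.504
Op 3: CLOSE 1-3: Q_total=28.62, C_total=11.00, V=2.60; Q1=15.61, Q3=13.01; dissipated=1.044
Op 4: CLOSE 1-4: Q_total=21.99, C_total=9.00, V=2.44; Q1=14.66, Q4=7.33; dissipated=0.228
Op 5: GROUND 4: Q4=0; energy lost=8.954
Total dissipated: 77.063 μJ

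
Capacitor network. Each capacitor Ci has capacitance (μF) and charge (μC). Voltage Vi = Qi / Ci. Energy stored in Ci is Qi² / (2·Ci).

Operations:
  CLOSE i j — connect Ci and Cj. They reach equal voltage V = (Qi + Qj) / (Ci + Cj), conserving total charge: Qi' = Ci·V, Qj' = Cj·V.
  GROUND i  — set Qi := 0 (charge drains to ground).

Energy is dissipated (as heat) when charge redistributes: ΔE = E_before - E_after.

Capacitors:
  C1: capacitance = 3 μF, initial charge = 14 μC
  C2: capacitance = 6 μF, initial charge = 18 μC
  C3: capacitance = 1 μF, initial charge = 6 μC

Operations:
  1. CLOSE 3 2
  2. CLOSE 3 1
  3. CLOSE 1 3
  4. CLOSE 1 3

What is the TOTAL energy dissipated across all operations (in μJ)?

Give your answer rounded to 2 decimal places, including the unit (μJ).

Answer: 4.43 μJ

Derivation:
Initial: C1(3μF, Q=14μC, V=4.67V), C2(6μF, Q=18μC, V=3.00V), C3(1μF, Q=6μC, V=6.00V)
Op 1: CLOSE 3-2: Q_total=24.00, C_total=7.00, V=3.43; Q3=3.43, Q2=20.57; dissipated=3.857
Op 2: CLOSE 3-1: Q_total=17.43, C_total=4.00, V=4.36; Q3=4.36, Q1=13.07; dissipated=0.575
Op 3: CLOSE 1-3: Q_total=17.43, C_total=4.00, V=4.36; Q1=13.07, Q3=4.36; dissipated=0.000
Op 4: CLOSE 1-3: Q_total=17.43, C_total=4.00, V=4.36; Q1=13.07, Q3=4.36; dissipated=0.000
Total dissipated: 4.432 μJ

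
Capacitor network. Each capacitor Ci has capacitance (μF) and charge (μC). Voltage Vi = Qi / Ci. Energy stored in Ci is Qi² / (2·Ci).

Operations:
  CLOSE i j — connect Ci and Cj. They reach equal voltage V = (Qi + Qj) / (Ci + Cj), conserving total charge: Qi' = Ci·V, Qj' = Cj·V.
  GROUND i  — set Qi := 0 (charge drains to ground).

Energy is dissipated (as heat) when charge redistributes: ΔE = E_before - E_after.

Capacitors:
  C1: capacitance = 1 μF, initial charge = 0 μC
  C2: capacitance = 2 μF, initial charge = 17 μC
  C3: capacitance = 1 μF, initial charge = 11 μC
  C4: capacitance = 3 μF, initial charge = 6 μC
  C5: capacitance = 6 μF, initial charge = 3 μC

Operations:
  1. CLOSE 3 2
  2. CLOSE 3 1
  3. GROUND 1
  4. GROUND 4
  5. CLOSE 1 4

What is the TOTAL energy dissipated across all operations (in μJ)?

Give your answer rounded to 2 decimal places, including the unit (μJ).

Answer: 40.75 μJ

Derivation:
Initial: C1(1μF, Q=0μC, V=0.00V), C2(2μF, Q=17μC, V=8.50V), C3(1μF, Q=11μC, V=11.00V), C4(3μF, Q=6μC, V=2.00V), C5(6μF, Q=3μC, V=0.50V)
Op 1: CLOSE 3-2: Q_total=28.00, C_total=3.00, V=9.33; Q3=9.33, Q2=18.67; dissipated=2.083
Op 2: CLOSE 3-1: Q_total=9.33, C_total=2.00, V=4.67; Q3=4.67, Q1=4.67; dissipated=21.778
Op 3: GROUND 1: Q1=0; energy lost=10.889
Op 4: GROUND 4: Q4=0; energy lost=6.000
Op 5: CLOSE 1-4: Q_total=0.00, C_total=4.00, V=0.00; Q1=0.00, Q4=0.00; dissipated=0.000
Total dissipated: 40.750 μJ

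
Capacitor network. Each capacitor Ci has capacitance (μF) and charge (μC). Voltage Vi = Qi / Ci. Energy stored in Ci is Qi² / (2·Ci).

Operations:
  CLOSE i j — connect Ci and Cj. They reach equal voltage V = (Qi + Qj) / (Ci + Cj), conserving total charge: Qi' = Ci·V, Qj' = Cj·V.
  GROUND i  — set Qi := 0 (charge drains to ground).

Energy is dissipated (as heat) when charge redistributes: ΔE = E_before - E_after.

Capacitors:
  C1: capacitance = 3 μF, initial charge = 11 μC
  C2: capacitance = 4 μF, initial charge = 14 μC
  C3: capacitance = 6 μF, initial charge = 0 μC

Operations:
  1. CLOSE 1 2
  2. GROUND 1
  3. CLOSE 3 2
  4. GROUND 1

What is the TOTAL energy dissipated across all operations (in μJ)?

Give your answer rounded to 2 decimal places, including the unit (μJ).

Answer: 34.46 μJ

Derivation:
Initial: C1(3μF, Q=11μC, V=3.67V), C2(4μF, Q=14μC, V=3.50V), C3(6μF, Q=0μC, V=0.00V)
Op 1: CLOSE 1-2: Q_total=25.00, C_total=7.00, V=3.57; Q1=10.71, Q2=14.29; dissipated=0.024
Op 2: GROUND 1: Q1=0; energy lost=19.133
Op 3: CLOSE 3-2: Q_total=14.29, C_total=10.00, V=1.43; Q3=8.57, Q2=5.71; dissipated=15.306
Op 4: GROUND 1: Q1=0; energy lost=0.000
Total dissipated: 34.463 μJ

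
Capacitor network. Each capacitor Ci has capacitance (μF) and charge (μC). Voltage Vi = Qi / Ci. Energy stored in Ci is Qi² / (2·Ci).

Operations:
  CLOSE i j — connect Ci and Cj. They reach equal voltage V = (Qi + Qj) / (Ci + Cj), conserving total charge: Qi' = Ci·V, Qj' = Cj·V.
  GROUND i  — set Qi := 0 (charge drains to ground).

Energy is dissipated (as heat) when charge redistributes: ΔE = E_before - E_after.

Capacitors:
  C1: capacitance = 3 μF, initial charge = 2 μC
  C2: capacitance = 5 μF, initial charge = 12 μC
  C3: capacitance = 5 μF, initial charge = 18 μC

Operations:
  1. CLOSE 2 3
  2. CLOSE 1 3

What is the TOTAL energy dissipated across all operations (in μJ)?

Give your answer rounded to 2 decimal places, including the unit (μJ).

Initial: C1(3μF, Q=2μC, V=0.67V), C2(5μF, Q=12μC, V=2.40V), C3(5μF, Q=18μC, V=3.60V)
Op 1: CLOSE 2-3: Q_total=30.00, C_total=10.00, V=3.00; Q2=15.00, Q3=15.00; dissipated=1.800
Op 2: CLOSE 1-3: Q_total=17.00, C_total=8.00, V=2.12; Q1=6.38, Q3=10.62; dissipated=5.104
Total dissipated: 6.904 μJ

Answer: 6.90 μJ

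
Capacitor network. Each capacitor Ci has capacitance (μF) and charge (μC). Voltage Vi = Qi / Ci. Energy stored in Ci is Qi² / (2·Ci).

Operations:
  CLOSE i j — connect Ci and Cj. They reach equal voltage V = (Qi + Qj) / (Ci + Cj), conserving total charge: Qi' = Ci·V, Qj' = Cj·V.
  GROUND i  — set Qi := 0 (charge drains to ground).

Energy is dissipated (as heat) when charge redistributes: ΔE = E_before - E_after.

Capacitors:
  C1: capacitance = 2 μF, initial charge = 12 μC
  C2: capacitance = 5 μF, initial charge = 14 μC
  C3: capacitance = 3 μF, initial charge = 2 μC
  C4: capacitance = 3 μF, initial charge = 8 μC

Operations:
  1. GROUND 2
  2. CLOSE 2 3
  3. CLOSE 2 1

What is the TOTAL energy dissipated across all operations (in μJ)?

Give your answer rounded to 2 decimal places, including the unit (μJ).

Initial: C1(2μF, Q=12μC, V=6.00V), C2(5μF, Q=14μC, V=2.80V), C3(3μF, Q=2μC, V=0.67V), C4(3μF, Q=8μC, V=2.67V)
Op 1: GROUND 2: Q2=0; energy lost=19.600
Op 2: CLOSE 2-3: Q_total=2.00, C_total=8.00, V=0.25; Q2=1.25, Q3=0.75; dissipated=0.417
Op 3: CLOSE 2-1: Q_total=13.25, C_total=7.00, V=1.89; Q2=9.46, Q1=3.79; dissipated=23.616
Total dissipated: 43.633 μJ

Answer: 43.63 μJ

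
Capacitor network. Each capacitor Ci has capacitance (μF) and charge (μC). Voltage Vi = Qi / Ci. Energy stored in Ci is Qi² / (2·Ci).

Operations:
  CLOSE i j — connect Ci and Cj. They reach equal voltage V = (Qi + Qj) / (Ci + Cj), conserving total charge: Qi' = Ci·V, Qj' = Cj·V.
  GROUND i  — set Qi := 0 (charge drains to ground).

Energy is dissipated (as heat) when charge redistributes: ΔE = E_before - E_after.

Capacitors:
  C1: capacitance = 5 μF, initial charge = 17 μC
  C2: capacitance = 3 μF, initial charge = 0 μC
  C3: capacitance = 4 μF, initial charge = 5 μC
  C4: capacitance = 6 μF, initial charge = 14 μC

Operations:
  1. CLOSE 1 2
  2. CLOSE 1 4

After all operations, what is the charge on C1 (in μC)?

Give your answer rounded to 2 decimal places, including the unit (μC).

Initial: C1(5μF, Q=17μC, V=3.40V), C2(3μF, Q=0μC, V=0.00V), C3(4μF, Q=5μC, V=1.25V), C4(6μF, Q=14μC, V=2.33V)
Op 1: CLOSE 1-2: Q_total=17.00, C_total=8.00, V=2.12; Q1=10.62, Q2=6.38; dissipated=10.838
Op 2: CLOSE 1-4: Q_total=24.62, C_total=11.00, V=2.24; Q1=11.19, Q4=13.43; dissipated=0.059
Final charges: Q1=11.19, Q2=6.38, Q3=5.00, Q4=13.43

Answer: 11.19 μC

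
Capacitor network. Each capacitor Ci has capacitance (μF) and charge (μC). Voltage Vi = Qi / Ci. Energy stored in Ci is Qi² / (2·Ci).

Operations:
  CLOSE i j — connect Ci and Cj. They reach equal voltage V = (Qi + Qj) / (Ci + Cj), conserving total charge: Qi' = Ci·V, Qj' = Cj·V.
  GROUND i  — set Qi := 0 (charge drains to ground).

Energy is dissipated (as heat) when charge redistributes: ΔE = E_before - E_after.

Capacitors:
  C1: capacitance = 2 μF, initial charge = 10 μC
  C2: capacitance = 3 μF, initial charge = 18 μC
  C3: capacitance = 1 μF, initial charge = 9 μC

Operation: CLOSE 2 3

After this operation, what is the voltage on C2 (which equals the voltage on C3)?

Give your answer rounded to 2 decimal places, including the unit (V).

Initial: C1(2μF, Q=10μC, V=5.00V), C2(3μF, Q=18μC, V=6.00V), C3(1μF, Q=9μC, V=9.00V)
Op 1: CLOSE 2-3: Q_total=27.00, C_total=4.00, V=6.75; Q2=20.25, Q3=6.75; dissipated=3.375

Answer: 6.75 V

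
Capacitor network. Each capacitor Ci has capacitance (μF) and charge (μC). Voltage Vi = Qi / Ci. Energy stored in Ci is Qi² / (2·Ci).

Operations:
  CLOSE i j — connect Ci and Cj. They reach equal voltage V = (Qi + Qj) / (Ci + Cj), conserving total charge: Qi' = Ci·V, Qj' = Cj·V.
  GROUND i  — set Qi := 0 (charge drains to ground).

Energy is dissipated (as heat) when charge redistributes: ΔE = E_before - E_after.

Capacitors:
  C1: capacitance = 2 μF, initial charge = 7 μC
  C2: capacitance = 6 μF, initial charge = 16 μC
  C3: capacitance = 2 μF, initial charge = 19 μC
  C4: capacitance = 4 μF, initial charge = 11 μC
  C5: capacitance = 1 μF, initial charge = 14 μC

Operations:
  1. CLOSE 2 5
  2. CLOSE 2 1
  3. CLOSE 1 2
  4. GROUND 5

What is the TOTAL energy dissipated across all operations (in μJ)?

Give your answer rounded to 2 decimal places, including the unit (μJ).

Initial: C1(2μF, Q=7μC, V=3.50V), C2(6μF, Q=16μC, V=2.67V), C3(2μF, Q=19μC, V=9.50V), C4(4μF, Q=11μC, V=2.75V), C5(1μF, Q=14μC, V=14.00V)
Op 1: CLOSE 2-5: Q_total=30.00, C_total=7.00, V=4.29; Q2=25.71, Q5=4.29; dissipated=55.048
Op 2: CLOSE 2-1: Q_total=32.71, C_total=8.00, V=4.09; Q2=24.54, Q1=8.18; dissipated=0.463
Op 3: CLOSE 1-2: Q_total=32.71, C_total=8.00, V=4.09; Q1=8.18, Q2=24.54; dissipated=0.000
Op 4: GROUND 5: Q5=0; energy lost=9.184
Total dissipated: 64.694 μJ

Answer: 64.69 μJ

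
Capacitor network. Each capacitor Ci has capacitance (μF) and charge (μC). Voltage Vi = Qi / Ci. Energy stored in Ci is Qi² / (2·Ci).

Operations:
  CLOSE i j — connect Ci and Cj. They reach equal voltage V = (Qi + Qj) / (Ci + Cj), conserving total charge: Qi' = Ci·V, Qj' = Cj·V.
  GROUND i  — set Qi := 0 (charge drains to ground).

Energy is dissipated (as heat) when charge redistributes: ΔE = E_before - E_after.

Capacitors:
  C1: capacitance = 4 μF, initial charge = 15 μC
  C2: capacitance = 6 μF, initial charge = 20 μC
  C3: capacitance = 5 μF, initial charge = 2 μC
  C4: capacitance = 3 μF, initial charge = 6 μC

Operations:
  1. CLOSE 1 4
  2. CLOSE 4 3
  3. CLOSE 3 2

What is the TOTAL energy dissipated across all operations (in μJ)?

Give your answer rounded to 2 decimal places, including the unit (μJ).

Initial: C1(4μF, Q=15μC, V=3.75V), C2(6μF, Q=20μC, V=3.33V), C3(5μF, Q=2μC, V=0.40V), C4(3μF, Q=6μC, V=2.00V)
Op 1: CLOSE 1-4: Q_total=21.00, C_total=7.00, V=3.00; Q1=12.00, Q4=9.00; dissipated=2.625
Op 2: CLOSE 4-3: Q_total=11.00, C_total=8.00, V=1.38; Q4=4.12, Q3=6.88; dissipated=6.338
Op 3: CLOSE 3-2: Q_total=26.88, C_total=11.00, V=2.44; Q3=12.22, Q2=14.66; dissipated=5.230
Total dissipated: 14.192 μJ

Answer: 14.19 μJ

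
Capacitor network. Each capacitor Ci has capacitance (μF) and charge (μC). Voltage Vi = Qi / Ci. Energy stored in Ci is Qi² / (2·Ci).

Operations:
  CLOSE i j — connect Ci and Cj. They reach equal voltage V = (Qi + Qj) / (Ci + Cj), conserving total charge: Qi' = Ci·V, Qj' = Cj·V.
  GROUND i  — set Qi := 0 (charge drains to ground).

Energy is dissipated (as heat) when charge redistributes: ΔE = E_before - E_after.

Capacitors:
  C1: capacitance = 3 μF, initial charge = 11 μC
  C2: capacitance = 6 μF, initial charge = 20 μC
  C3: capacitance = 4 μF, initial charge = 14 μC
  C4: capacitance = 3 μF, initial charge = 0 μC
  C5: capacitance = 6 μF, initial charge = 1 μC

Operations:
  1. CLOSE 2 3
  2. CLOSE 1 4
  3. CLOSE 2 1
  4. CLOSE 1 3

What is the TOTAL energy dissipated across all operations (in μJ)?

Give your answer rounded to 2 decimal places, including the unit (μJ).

Answer: 12.80 μJ

Derivation:
Initial: C1(3μF, Q=11μC, V=3.67V), C2(6μF, Q=20μC, V=3.33V), C3(4μF, Q=14μC, V=3.50V), C4(3μF, Q=0μC, V=0.00V), C5(6μF, Q=1μC, V=0.17V)
Op 1: CLOSE 2-3: Q_total=34.00, C_total=10.00, V=3.40; Q2=20.40, Q3=13.60; dissipated=0.033
Op 2: CLOSE 1-4: Q_total=11.00, C_total=6.00, V=1.83; Q1=5.50, Q4=5.50; dissipated=10.083
Op 3: CLOSE 2-1: Q_total=25.90, C_total=9.00, V=2.88; Q2=17.27, Q1=8.63; dissipated=2.454
Op 4: CLOSE 1-3: Q_total=22.23, C_total=7.00, V=3.18; Q1=9.53, Q3=12.70; dissipated=0.234
Total dissipated: 12.805 μJ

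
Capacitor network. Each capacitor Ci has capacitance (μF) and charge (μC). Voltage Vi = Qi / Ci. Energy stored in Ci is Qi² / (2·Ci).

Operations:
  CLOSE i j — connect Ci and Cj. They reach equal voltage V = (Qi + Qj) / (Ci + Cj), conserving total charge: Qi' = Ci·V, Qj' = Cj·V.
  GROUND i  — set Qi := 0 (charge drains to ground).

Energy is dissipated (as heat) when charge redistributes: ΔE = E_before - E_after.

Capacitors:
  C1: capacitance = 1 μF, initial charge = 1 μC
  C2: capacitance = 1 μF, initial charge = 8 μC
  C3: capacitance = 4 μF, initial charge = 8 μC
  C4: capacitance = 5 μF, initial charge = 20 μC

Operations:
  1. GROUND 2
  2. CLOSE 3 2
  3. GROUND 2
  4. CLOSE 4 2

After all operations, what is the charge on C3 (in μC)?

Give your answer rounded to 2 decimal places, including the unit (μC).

Answer: 6.40 μC

Derivation:
Initial: C1(1μF, Q=1μC, V=1.00V), C2(1μF, Q=8μC, V=8.00V), C3(4μF, Q=8μC, V=2.00V), C4(5μF, Q=20μC, V=4.00V)
Op 1: GROUND 2: Q2=0; energy lost=32.000
Op 2: CLOSE 3-2: Q_total=8.00, C_total=5.00, V=1.60; Q3=6.40, Q2=1.60; dissipated=1.600
Op 3: GROUND 2: Q2=0; energy lost=1.280
Op 4: CLOSE 4-2: Q_total=20.00, C_total=6.00, V=3.33; Q4=16.67, Q2=3.33; dissipated=6.667
Final charges: Q1=1.00, Q2=3.33, Q3=6.40, Q4=16.67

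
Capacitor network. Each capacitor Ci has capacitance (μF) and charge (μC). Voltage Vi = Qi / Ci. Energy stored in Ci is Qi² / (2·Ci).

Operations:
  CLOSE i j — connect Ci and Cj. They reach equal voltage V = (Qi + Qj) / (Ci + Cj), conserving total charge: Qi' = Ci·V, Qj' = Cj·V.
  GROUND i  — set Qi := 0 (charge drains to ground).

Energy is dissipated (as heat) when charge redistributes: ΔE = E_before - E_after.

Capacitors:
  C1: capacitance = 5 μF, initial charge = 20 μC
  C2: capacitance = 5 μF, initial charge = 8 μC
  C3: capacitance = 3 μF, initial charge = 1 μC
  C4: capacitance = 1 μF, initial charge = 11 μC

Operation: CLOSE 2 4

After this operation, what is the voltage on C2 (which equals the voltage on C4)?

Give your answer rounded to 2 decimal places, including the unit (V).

Answer: 3.17 V

Derivation:
Initial: C1(5μF, Q=20μC, V=4.00V), C2(5μF, Q=8μC, V=1.60V), C3(3μF, Q=1μC, V=0.33V), C4(1μF, Q=11μC, V=11.00V)
Op 1: CLOSE 2-4: Q_total=19.00, C_total=6.00, V=3.17; Q2=15.83, Q4=3.17; dissipated=36.817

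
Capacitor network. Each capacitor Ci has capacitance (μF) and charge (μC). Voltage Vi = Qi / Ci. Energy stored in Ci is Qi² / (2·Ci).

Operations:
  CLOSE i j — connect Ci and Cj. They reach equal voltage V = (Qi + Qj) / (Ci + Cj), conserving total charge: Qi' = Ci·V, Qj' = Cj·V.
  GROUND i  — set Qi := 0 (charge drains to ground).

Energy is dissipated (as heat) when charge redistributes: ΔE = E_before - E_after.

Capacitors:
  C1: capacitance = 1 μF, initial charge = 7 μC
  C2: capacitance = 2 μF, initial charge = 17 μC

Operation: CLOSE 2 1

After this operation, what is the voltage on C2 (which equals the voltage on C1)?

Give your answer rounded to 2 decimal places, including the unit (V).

Answer: 8.00 V

Derivation:
Initial: C1(1μF, Q=7μC, V=7.00V), C2(2μF, Q=17μC, V=8.50V)
Op 1: CLOSE 2-1: Q_total=24.00, C_total=3.00, V=8.00; Q2=16.00, Q1=8.00; dissipated=0.750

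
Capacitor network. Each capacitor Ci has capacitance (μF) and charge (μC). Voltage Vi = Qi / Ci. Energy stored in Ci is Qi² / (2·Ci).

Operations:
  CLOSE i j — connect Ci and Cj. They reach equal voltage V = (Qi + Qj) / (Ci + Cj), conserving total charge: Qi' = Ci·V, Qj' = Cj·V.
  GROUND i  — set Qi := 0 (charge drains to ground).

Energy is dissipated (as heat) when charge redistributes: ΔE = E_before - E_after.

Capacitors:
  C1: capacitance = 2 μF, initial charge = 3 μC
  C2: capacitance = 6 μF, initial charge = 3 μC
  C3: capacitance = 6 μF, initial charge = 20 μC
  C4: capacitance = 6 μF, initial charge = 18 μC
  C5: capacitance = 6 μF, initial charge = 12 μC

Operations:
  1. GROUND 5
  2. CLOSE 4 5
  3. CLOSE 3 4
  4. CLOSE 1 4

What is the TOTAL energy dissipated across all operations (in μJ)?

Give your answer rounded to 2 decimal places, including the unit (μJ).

Initial: C1(2μF, Q=3μC, V=1.50V), C2(6μF, Q=3μC, V=0.50V), C3(6μF, Q=20μC, V=3.33V), C4(6μF, Q=18μC, V=3.00V), C5(6μF, Q=12μC, V=2.00V)
Op 1: GROUND 5: Q5=0; energy lost=12.000
Op 2: CLOSE 4-5: Q_total=18.00, C_total=12.00, V=1.50; Q4=9.00, Q5=9.00; dissipated=13.500
Op 3: CLOSE 3-4: Q_total=29.00, C_total=12.00, V=2.42; Q3=14.50, Q4=14.50; dissipated=5.042
Op 4: CLOSE 1-4: Q_total=17.50, C_total=8.00, V=2.19; Q1=4.38, Q4=13.12; dissipated=0.630
Total dissipated: 31.172 μJ

Answer: 31.17 μJ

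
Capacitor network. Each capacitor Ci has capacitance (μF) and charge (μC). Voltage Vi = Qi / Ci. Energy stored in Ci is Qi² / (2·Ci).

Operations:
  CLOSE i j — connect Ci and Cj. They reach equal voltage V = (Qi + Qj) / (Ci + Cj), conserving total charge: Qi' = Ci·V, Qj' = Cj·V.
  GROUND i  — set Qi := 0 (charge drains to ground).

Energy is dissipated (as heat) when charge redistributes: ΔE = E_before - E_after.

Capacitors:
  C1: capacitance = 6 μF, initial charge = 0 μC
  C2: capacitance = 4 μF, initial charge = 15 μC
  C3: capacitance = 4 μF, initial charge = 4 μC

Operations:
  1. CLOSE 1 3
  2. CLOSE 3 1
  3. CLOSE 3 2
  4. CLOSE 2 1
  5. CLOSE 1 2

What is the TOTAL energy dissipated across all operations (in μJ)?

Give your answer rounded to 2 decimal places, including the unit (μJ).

Initial: C1(6μF, Q=0μC, V=0.00V), C2(4μF, Q=15μC, V=3.75V), C3(4μF, Q=4μC, V=1.00V)
Op 1: CLOSE 1-3: Q_total=4.00, C_total=10.00, V=0.40; Q1=2.40, Q3=1.60; dissipated=1.200
Op 2: CLOSE 3-1: Q_total=4.00, C_total=10.00, V=0.40; Q3=1.60, Q1=2.40; dissipated=0.000
Op 3: CLOSE 3-2: Q_total=16.60, C_total=8.00, V=2.08; Q3=8.30, Q2=8.30; dissipated=11.223
Op 4: CLOSE 2-1: Q_total=10.70, C_total=10.00, V=1.07; Q2=4.28, Q1=6.42; dissipated=3.367
Op 5: CLOSE 1-2: Q_total=10.70, C_total=10.00, V=1.07; Q1=6.42, Q2=4.28; dissipated=0.000
Total dissipated: 15.789 μJ

Answer: 15.79 μJ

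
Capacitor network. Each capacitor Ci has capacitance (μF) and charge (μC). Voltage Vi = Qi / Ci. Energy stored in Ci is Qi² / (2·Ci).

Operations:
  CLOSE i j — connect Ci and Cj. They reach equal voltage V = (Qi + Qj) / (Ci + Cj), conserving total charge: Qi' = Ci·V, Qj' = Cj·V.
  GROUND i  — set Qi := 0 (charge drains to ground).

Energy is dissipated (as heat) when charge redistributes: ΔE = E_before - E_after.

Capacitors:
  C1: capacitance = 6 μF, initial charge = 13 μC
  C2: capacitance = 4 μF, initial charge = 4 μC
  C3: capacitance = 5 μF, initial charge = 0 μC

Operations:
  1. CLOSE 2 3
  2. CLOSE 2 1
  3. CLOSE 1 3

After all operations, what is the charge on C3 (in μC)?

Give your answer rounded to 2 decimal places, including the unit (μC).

Answer: 5.04 μC

Derivation:
Initial: C1(6μF, Q=13μC, V=2.17V), C2(4μF, Q=4μC, V=1.00V), C3(5μF, Q=0μC, V=0.00V)
Op 1: CLOSE 2-3: Q_total=4.00, C_total=9.00, V=0.44; Q2=1.78, Q3=2.22; dissipated=1.111
Op 2: CLOSE 2-1: Q_total=14.78, C_total=10.00, V=1.48; Q2=5.91, Q1=8.87; dissipated=3.559
Op 3: CLOSE 1-3: Q_total=11.09, C_total=11.00, V=1.01; Q1=6.05, Q3=5.04; dissipated=1.456
Final charges: Q1=6.05, Q2=5.91, Q3=5.04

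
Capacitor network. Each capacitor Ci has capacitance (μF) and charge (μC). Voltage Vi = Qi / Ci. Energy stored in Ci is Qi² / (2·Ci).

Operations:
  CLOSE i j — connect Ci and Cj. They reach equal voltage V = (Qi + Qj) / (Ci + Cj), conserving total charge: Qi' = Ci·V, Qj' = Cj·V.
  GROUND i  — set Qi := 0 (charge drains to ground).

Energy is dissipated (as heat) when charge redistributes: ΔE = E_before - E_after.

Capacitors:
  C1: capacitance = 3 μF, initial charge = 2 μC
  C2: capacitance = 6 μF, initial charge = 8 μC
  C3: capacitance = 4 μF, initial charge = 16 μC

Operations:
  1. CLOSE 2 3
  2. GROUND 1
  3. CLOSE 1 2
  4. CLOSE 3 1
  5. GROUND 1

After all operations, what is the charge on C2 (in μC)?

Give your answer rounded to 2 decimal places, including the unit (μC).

Initial: C1(3μF, Q=2μC, V=0.67V), C2(6μF, Q=8μC, V=1.33V), C3(4μF, Q=16μC, V=4.00V)
Op 1: CLOSE 2-3: Q_total=24.00, C_total=10.00, V=2.40; Q2=14.40, Q3=9.60; dissipated=8.533
Op 2: GROUND 1: Q1=0; energy lost=0.667
Op 3: CLOSE 1-2: Q_total=14.40, C_total=9.00, V=1.60; Q1=4.80, Q2=9.60; dissipated=5.760
Op 4: CLOSE 3-1: Q_total=14.40, C_total=7.00, V=2.06; Q3=8.23, Q1=6.17; dissipated=0.549
Op 5: GROUND 1: Q1=0; energy lost=6.348
Final charges: Q1=0.00, Q2=9.60, Q3=8.23

Answer: 9.60 μC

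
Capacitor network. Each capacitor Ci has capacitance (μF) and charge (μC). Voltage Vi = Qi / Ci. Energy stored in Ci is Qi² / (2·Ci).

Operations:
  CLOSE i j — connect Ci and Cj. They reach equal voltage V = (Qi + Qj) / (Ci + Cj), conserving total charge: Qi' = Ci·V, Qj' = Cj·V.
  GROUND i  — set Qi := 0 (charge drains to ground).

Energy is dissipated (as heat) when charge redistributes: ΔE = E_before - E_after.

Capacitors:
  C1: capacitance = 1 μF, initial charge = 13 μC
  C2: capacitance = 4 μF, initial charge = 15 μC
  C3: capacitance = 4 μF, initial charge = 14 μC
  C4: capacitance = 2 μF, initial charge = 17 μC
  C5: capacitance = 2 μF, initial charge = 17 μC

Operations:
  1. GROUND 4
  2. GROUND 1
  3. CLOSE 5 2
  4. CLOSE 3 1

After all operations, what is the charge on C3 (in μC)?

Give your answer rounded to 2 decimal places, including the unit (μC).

Answer: 11.20 μC

Derivation:
Initial: C1(1μF, Q=13μC, V=13.00V), C2(4μF, Q=15μC, V=3.75V), C3(4μF, Q=14μC, V=3.50V), C4(2μF, Q=17μC, V=8.50V), C5(2μF, Q=17μC, V=8.50V)
Op 1: GROUND 4: Q4=0; energy lost=72.250
Op 2: GROUND 1: Q1=0; energy lost=84.500
Op 3: CLOSE 5-2: Q_total=32.00, C_total=6.00, V=5.33; Q5=10.67, Q2=21.33; dissipated=15.042
Op 4: CLOSE 3-1: Q_total=14.00, C_total=5.00, V=2.80; Q3=11.20, Q1=2.80; dissipated=4.900
Final charges: Q1=2.80, Q2=21.33, Q3=11.20, Q4=0.00, Q5=10.67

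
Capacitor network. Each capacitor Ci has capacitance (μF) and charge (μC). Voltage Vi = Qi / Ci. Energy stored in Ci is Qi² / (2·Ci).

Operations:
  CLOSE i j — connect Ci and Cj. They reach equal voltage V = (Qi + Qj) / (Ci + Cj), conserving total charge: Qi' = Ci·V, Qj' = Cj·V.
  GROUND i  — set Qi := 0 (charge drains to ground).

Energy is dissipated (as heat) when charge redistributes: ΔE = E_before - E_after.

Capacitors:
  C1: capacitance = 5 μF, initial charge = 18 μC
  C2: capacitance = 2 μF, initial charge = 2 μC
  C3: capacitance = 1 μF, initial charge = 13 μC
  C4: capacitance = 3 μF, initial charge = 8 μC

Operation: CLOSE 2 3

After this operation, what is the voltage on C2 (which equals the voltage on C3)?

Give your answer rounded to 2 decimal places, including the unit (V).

Initial: C1(5μF, Q=18μC, V=3.60V), C2(2μF, Q=2μC, V=1.00V), C3(1μF, Q=13μC, V=13.00V), C4(3μF, Q=8μC, V=2.67V)
Op 1: CLOSE 2-3: Q_total=15.00, C_total=3.00, V=5.00; Q2=10.00, Q3=5.00; dissipated=48.000

Answer: 5.00 V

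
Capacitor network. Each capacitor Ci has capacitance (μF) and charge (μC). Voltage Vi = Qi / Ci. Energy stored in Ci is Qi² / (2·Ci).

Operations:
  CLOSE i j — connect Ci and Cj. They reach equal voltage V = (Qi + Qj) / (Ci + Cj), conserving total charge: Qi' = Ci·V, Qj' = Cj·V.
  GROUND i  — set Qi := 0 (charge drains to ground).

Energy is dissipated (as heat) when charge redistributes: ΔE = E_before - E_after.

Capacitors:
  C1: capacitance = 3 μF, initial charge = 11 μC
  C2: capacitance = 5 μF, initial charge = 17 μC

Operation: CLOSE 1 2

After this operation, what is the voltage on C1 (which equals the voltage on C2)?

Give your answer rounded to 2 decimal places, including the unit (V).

Answer: 3.50 V

Derivation:
Initial: C1(3μF, Q=11μC, V=3.67V), C2(5μF, Q=17μC, V=3.40V)
Op 1: CLOSE 1-2: Q_total=28.00, C_total=8.00, V=3.50; Q1=10.50, Q2=17.50; dissipated=0.067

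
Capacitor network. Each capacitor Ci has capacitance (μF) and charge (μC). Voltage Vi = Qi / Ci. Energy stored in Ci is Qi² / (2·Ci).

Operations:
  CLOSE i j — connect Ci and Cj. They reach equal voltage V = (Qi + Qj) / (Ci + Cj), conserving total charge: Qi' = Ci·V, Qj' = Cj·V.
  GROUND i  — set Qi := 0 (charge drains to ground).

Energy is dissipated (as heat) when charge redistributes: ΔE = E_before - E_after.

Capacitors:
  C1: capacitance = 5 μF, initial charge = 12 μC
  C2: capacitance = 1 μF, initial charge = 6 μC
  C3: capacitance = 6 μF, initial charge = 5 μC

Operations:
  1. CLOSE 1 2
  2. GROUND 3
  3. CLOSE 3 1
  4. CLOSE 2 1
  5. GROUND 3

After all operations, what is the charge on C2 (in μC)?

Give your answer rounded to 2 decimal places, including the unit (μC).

Initial: C1(5μF, Q=12μC, V=2.40V), C2(1μF, Q=6μC, V=6.00V), C3(6μF, Q=5μC, V=0.83V)
Op 1: CLOSE 1-2: Q_total=18.00, C_total=6.00, V=3.00; Q1=15.00, Q2=3.00; dissipated=5.400
Op 2: GROUND 3: Q3=0; energy lost=2.083
Op 3: CLOSE 3-1: Q_total=15.00, C_total=11.00, V=1.36; Q3=8.18, Q1=6.82; dissipated=12.273
Op 4: CLOSE 2-1: Q_total=9.82, C_total=6.00, V=1.64; Q2=1.64, Q1=8.18; dissipated=1.116
Op 5: GROUND 3: Q3=0; energy lost=5.579
Final charges: Q1=8.18, Q2=1.64, Q3=0.00

Answer: 1.64 μC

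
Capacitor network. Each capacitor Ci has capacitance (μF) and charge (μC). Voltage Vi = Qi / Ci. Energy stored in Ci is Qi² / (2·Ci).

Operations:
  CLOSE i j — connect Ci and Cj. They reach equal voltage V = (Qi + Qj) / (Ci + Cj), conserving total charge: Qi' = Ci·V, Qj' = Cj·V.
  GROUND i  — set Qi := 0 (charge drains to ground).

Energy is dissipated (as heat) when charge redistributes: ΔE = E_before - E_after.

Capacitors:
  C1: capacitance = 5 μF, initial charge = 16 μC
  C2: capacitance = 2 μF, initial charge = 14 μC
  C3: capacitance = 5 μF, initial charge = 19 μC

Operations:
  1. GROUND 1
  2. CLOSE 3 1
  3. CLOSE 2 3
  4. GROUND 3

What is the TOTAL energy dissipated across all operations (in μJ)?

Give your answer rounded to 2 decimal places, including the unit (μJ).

Initial: C1(5μF, Q=16μC, V=3.20V), C2(2μF, Q=14μC, V=7.00V), C3(5μF, Q=19μC, V=3.80V)
Op 1: GROUND 1: Q1=0; energy lost=25.600
Op 2: CLOSE 3-1: Q_total=19.00, C_total=10.00, V=1.90; Q3=9.50, Q1=9.50; dissipated=18.050
Op 3: CLOSE 2-3: Q_total=23.50, C_total=7.00, V=3.36; Q2=6.71, Q3=16.79; dissipated=18.579
Op 4: GROUND 3: Q3=0; energy lost=28.176
Total dissipated: 90.405 μJ

Answer: 90.40 μJ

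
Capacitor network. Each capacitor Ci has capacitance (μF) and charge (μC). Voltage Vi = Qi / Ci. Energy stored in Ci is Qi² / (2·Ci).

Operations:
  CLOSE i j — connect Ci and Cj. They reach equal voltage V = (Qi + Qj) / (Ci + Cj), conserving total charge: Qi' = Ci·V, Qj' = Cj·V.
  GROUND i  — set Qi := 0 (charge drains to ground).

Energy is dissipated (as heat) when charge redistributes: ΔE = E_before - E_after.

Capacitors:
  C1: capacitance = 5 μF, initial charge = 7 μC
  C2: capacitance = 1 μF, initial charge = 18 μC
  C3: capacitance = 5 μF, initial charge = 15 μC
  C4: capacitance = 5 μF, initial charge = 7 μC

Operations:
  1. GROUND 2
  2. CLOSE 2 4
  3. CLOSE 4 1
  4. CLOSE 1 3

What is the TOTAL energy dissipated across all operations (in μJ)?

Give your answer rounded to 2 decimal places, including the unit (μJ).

Initial: C1(5μF, Q=7μC, V=1.40V), C2(1μF, Q=18μC, V=18.00V), C3(5μF, Q=15μC, V=3.00V), C4(5μF, Q=7μC, V=1.40V)
Op 1: GROUND 2: Q2=0; energy lost=162.000
Op 2: CLOSE 2-4: Q_total=7.00, C_total=6.00, V=1.17; Q2=1.17, Q4=5.83; dissipated=0.817
Op 3: CLOSE 4-1: Q_total=12.83, C_total=10.00, V=1.28; Q4=6.42, Q1=6.42; dissipated=0.068
Op 4: CLOSE 1-3: Q_total=21.42, C_total=10.00, V=2.14; Q1=10.71, Q3=10.71; dissipated=3.684
Total dissipated: 166.568 μJ

Answer: 166.57 μJ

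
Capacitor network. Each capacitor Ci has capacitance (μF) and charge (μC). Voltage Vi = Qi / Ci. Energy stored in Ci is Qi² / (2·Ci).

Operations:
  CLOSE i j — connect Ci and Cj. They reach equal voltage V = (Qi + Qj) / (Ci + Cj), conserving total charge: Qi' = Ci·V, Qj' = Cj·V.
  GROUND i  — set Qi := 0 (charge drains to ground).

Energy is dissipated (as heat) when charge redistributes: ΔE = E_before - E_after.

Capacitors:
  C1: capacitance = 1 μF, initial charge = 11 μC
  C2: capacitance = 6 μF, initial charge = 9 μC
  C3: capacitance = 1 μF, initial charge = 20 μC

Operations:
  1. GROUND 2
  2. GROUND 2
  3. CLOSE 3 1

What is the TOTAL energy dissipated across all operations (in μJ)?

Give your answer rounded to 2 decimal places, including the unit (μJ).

Initial: C1(1μF, Q=11μC, V=11.00V), C2(6μF, Q=9μC, V=1.50V), C3(1μF, Q=20μC, V=20.00V)
Op 1: GROUND 2: Q2=0; energy lost=6.750
Op 2: GROUND 2: Q2=0; energy lost=0.000
Op 3: CLOSE 3-1: Q_total=31.00, C_total=2.00, V=15.50; Q3=15.50, Q1=15.50; dissipated=20.250
Total dissipated: 27.000 μJ

Answer: 27.00 μJ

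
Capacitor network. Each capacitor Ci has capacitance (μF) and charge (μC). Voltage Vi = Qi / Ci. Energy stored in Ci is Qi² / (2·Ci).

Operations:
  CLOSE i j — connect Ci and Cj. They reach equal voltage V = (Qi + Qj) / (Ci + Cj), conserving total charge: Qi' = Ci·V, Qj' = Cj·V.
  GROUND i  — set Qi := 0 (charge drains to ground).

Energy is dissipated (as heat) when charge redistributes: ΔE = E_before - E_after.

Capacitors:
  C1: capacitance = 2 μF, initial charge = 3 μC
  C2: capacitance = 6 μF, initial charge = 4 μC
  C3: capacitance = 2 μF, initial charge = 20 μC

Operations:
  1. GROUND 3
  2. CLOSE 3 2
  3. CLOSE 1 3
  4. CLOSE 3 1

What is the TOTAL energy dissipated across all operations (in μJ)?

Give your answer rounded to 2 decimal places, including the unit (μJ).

Initial: C1(2μF, Q=3μC, V=1.50V), C2(6μF, Q=4μC, V=0.67V), C3(2μF, Q=20μC, V=10.00V)
Op 1: GROUND 3: Q3=0; energy lost=100.000
Op 2: CLOSE 3-2: Q_total=4.00, C_total=8.00, V=0.50; Q3=1.00, Q2=3.00; dissipated=0.333
Op 3: CLOSE 1-3: Q_total=4.00, C_total=4.00, V=1.00; Q1=2.00, Q3=2.00; dissipated=0.500
Op 4: CLOSE 3-1: Q_total=4.00, C_total=4.00, V=1.00; Q3=2.00, Q1=2.00; dissipated=0.000
Total dissipated: 100.833 μJ

Answer: 100.83 μJ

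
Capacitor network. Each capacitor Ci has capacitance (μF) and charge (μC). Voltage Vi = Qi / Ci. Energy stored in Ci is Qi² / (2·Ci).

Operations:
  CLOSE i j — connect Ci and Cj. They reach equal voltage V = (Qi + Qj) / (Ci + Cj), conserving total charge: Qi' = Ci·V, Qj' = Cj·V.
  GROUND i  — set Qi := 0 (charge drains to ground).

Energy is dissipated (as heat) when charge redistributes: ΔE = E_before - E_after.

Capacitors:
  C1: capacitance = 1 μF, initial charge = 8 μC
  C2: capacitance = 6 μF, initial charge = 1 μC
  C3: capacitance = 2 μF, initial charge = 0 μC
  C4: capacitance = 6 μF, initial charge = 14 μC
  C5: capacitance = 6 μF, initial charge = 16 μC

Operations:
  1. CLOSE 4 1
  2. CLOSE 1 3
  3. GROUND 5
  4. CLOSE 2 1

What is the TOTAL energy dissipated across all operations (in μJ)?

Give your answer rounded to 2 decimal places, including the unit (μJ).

Answer: 38.72 μJ

Derivation:
Initial: C1(1μF, Q=8μC, V=8.00V), C2(6μF, Q=1μC, V=0.17V), C3(2μF, Q=0μC, V=0.00V), C4(6μF, Q=14μC, V=2.33V), C5(6μF, Q=16μC, V=2.67V)
Op 1: CLOSE 4-1: Q_total=22.00, C_total=7.00, V=3.14; Q4=18.86, Q1=3.14; dissipated=13.762
Op 2: CLOSE 1-3: Q_total=3.14, C_total=3.00, V=1.05; Q1=1.05, Q3=2.10; dissipated=3.293
Op 3: GROUND 5: Q5=0; energy lost=21.333
Op 4: CLOSE 2-1: Q_total=2.05, C_total=7.00, V=0.29; Q2=1.76, Q1=0.29; dissipated=0.333
Total dissipated: 38.720 μJ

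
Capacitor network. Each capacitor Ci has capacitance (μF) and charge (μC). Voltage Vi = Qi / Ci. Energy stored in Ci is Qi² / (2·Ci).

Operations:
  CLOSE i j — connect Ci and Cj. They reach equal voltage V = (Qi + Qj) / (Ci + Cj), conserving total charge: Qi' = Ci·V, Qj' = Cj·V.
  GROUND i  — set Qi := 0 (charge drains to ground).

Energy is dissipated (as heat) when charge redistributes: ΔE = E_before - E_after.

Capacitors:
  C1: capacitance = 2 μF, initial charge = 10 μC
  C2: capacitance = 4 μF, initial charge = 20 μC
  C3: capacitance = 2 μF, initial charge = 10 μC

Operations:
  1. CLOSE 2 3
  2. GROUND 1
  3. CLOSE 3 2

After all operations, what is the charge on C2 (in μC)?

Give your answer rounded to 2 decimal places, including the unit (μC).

Answer: 20.00 μC

Derivation:
Initial: C1(2μF, Q=10μC, V=5.00V), C2(4μF, Q=20μC, V=5.00V), C3(2μF, Q=10μC, V=5.00V)
Op 1: CLOSE 2-3: Q_total=30.00, C_total=6.00, V=5.00; Q2=20.00, Q3=10.00; dissipated=0.000
Op 2: GROUND 1: Q1=0; energy lost=25.000
Op 3: CLOSE 3-2: Q_total=30.00, C_total=6.00, V=5.00; Q3=10.00, Q2=20.00; dissipated=0.000
Final charges: Q1=0.00, Q2=20.00, Q3=10.00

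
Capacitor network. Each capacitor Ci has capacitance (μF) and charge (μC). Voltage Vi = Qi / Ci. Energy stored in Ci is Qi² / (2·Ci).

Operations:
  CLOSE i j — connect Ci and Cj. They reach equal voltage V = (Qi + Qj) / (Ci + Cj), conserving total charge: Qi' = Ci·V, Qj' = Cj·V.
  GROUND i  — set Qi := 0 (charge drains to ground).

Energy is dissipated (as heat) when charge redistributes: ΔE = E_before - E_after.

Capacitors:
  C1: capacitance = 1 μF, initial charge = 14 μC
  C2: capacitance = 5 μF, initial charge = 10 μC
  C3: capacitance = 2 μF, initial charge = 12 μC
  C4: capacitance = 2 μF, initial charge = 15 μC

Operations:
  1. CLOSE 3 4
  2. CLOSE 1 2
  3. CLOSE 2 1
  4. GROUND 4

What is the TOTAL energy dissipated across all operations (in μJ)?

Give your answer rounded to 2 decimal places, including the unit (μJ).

Answer: 106.69 μJ

Derivation:
Initial: C1(1μF, Q=14μC, V=14.00V), C2(5μF, Q=10μC, V=2.00V), C3(2μF, Q=12μC, V=6.00V), C4(2μF, Q=15μC, V=7.50V)
Op 1: CLOSE 3-4: Q_total=27.00, C_total=4.00, V=6.75; Q3=13.50, Q4=13.50; dissipated=1.125
Op 2: CLOSE 1-2: Q_total=24.00, C_total=6.00, V=4.00; Q1=4.00, Q2=20.00; dissipated=60.000
Op 3: CLOSE 2-1: Q_total=24.00, C_total=6.00, V=4.00; Q2=20.00, Q1=4.00; dissipated=0.000
Op 4: GROUND 4: Q4=0; energy lost=45.562
Total dissipated: 106.688 μJ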